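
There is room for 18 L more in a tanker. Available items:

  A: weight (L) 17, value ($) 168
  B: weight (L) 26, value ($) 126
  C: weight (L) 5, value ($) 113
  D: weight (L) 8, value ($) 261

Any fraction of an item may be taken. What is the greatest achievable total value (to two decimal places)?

423.41

Order: D (261/8=32.62) > C (113/5=22.60) > A (168/17=9.88) > B (126/26=4.85)
Fill: take D (8 @ 261) → take C (5 @ 113) → take 5/17 of A → 49.41; 18/18 used.
Total value = 423.41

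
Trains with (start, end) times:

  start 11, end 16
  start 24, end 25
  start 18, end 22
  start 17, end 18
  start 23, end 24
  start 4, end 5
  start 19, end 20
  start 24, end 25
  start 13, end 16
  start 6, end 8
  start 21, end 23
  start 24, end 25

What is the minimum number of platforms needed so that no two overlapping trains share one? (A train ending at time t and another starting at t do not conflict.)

Events (time:±→running): 4:+→1 5:-→0 6:+→1 8:-→0 11:+→1 13:+→2 16:-→1 16:-→0 17:+→1 18:-→0 18:+→1 19:+→2 20:-→1 21:+→2 22:-→1 23:-→0 23:+→1 24:-→0 24:+→1 24:+→2 24:+→3 … peak 3.

3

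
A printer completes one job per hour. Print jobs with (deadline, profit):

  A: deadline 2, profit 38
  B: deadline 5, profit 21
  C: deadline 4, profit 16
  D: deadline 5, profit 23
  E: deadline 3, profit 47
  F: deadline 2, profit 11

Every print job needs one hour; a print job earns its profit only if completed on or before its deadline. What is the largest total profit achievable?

Take jobs in profit order; each goes to the latest open slot no later than its deadline.
By profit: E(d3,47), A(d2,38), D(d5,23), B(d5,21), C(d4,16), F(d2,11)
E→slot 3; A→slot 2; D→slot 5; B→slot 4; C→slot 1; F skipped.
Profit = 16 + 38 + 47 + 21 + 23 = 145

145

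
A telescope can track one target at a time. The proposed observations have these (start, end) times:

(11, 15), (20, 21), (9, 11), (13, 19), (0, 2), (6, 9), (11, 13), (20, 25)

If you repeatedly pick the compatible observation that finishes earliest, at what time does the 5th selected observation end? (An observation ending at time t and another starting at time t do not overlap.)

19

By end time: (0,2), (6,9), (9,11), (11,13), (11,15), (13,19), (20,21), (20,25).
Pick (0,2); next start ≥ 2 → (6,9); next start ≥ 9 → (9,11); next start ≥ 11 → (11,13); next start ≥ 13 → (13,19); next start ≥ 19 → (20,21).
Selected: (0,2) (6,9) (9,11) (11,13) (13,19) (20,21)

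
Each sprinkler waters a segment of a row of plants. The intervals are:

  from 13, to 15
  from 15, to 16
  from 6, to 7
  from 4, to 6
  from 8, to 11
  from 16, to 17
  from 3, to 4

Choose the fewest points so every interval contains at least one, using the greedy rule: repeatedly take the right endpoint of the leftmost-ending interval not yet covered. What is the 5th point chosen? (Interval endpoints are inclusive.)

Process intervals by earliest right end; each time one isn't hit yet, stab at its right endpoint.
By right end: [3,4]  [4,6]  [6,7]  [8,11]  [13,15]  [15,16]  [16,17]
[3,4] uncovered → point at 4; [6,7] uncovered → point at 7; [8,11] uncovered → point at 11; [13,15] uncovered → point at 15; [16,17] uncovered → point at 17.
Points: 4, 7, 11, 15, 17 (5 total).

17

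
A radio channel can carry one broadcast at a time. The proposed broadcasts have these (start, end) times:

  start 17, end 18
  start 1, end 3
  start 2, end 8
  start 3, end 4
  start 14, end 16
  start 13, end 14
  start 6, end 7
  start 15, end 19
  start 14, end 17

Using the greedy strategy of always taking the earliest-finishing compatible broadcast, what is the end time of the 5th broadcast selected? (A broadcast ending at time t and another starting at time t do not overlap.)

Sort by end time and greedily take each interval whose start is ≥ the last chosen end.
Sorted by end: (1,3)  (3,4)  (6,7)  (2,8)  (13,14)  (14,16)  (14,17)  (17,18)  (15,19)
take (1,3); take (3,4); take (6,7); skip (2,8); take (13,14); take (14,16); take (17,18).
Selected: (1,3) (3,4) (6,7) (13,14) (14,16) (17,18)

16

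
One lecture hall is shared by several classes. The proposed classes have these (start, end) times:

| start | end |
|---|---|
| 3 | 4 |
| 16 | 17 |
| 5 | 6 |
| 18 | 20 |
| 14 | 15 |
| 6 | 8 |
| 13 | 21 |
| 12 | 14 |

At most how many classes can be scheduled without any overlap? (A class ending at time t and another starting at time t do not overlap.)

7

Sort by end time and greedily take each interval whose start is ≥ the last chosen end.
By end time: (3,4), (5,6), (6,8), (12,14), (14,15), (16,17), (18,20), (13,21).
Pick (3,4); next start ≥ 4 → (5,6); next start ≥ 6 → (6,8); next start ≥ 8 → (12,14); next start ≥ 14 → (14,15); next start ≥ 15 → (16,17); next start ≥ 17 → (18,20).
Selected 7 classes.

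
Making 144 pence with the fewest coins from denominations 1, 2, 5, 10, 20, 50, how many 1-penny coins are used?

Use the largest denomination that fits, subtract, and repeat.
144 − 2×50→44 − 2×20→4 − 2×2→0
Count of 1: 0

0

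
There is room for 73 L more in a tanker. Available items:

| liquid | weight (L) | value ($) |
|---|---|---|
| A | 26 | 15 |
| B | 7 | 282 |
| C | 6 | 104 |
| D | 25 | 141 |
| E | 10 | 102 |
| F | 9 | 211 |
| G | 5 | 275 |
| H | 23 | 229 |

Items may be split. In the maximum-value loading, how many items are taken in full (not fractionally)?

Sort by value per unit weight and fill in that order.
Ratios (sorted): G 55.00, B 40.29, F 23.44, C 17.33, E 10.20, H 9.96, D 5.64, A 0.58
take G (5 @ 275); take B (7 @ 282); take F (9 @ 211); take C (6 @ 104); take E (10 @ 102); take H (23 @ 229); take 13/25 of D → 73.32. Capacity used 73/73.
6 item(s) taken whole; one partial (take 13/25 of D).

6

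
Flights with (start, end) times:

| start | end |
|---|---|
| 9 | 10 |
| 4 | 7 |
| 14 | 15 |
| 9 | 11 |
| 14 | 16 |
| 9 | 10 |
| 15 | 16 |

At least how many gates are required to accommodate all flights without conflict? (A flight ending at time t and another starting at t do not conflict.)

starts: [4, 9, 9, 9, 14, 14, 15]
ends:   [7, 10, 10, 11, 15, 16, 16]
s4→1 e7→0 s9→1 s9→2 s9→3  — peak 3.

3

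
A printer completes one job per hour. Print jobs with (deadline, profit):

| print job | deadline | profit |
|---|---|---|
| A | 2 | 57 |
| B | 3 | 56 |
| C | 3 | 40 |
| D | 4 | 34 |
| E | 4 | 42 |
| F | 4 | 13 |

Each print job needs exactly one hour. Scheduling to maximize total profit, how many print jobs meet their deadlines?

4

Sort by profit descending; place each in the latest free slot ≤ its deadline.
By profit: A(d2,57), B(d3,56), E(d4,42), C(d3,40), D(d4,34), F(d4,13)
A→slot 2; B→slot 3; E→slot 4; C→slot 1; D skipped; F skipped.
4 of 6 scheduled.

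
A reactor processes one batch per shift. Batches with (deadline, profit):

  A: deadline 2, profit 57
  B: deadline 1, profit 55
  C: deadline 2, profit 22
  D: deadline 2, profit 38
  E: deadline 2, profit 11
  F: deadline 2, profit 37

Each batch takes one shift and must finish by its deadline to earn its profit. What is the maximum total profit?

Sort by profit descending; place each in the latest free slot ≤ its deadline.
By profit: A(d2,57), B(d1,55), D(d2,38), F(d2,37), C(d2,22), E(d2,11)
A→slot 2; B→slot 1; D skipped; F skipped; C skipped; E skipped.
Profit = 55 + 57 = 112

112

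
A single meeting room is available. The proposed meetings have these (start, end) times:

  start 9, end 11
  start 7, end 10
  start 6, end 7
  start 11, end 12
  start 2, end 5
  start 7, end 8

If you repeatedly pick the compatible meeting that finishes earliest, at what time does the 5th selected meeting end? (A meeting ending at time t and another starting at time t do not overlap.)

12

By end time: (2,5), (6,7), (7,8), (7,10), (9,11), (11,12).
Pick (2,5); next start ≥ 5 → (6,7); next start ≥ 7 → (7,8); next start ≥ 8 → (9,11); next start ≥ 11 → (11,12).
Selected: (2,5) (6,7) (7,8) (9,11) (11,12)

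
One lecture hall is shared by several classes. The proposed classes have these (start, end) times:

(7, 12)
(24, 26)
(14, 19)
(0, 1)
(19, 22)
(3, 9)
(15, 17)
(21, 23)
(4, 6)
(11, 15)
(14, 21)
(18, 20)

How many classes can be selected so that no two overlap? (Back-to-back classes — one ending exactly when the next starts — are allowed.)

Sorted by end: (0,1)  (4,6)  (3,9)  (7,12)  (11,15)  (15,17)  (14,19)  (18,20)  (14,21)  (19,22)  (21,23)  (24,26)
take (0,1); take (4,6); take (7,12); take (15,17); take (18,20); take (21,23); take (24,26).
Selected 7 classes.

7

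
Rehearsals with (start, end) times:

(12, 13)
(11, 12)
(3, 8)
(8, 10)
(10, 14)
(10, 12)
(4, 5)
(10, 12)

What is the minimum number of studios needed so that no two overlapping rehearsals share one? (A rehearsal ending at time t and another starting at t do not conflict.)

4

The answer is the maximum number of intervals overlapping at any instant.
starts: [3, 4, 8, 10, 10, 10, 11, 12]
ends:   [5, 8, 10, 12, 12, 12, 13, 14]
s3→1 s4→2 e5→1 e8→0 s8→1 e10→0 s10→1 s10→2 s10→3 s11→4  — peak 4.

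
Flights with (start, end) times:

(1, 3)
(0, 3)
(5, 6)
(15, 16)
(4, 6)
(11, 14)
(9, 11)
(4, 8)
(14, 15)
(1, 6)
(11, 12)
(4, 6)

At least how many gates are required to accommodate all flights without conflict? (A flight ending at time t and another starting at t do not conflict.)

5

Events (time:±→running): 0:+→1 1:+→2 1:+→3 3:-→2 3:-→1 4:+→2 4:+→3 4:+→4 5:+→5 … peak 5.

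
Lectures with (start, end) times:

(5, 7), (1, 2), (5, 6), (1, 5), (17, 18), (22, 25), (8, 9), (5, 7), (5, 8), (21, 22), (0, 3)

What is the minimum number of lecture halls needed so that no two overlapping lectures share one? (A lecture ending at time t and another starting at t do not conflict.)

4

Events (time:±→running): 0:+→1 1:+→2 1:+→3 2:-→2 3:-→1 5:-→0 5:+→1 5:+→2 5:+→3 5:+→4 … peak 4.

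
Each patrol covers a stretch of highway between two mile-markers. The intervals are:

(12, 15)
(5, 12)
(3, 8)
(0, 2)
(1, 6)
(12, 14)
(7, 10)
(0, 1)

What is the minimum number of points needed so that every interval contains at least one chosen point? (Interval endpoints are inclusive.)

3

By right end: [0,1]  [0,2]  [1,6]  [3,8]  [7,10]  [5,12]  [12,14]  [12,15]
[0,1] uncovered → point at 1; [3,8] uncovered → point at 8; [12,14] uncovered → point at 14.
Points: 1, 8, 14 (3 total).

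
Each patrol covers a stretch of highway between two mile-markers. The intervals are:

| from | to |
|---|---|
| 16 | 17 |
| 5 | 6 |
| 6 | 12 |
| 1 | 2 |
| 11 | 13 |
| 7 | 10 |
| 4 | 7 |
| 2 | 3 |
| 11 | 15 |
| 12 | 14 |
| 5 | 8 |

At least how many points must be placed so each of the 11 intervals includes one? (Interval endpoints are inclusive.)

5

Sort by right endpoint; whenever an interval is uncovered, place a point at its right end.
Sorted: [1,2] [2,3] [5,6] [4,7] [5,8] [7,10] [6,12] [11,13] [12,14] [11,15] [16,17]
{[1,2],[2,3]} hit by 2; {[5,6],[4,7],[5,8]} hit by 6; {[7,10],[6,12]} hit by 10; {[11,13],[12,14],[11,15]} hit by 13; {[16,17]} hit by 17.
Points: 2, 6, 10, 13, 17 (5 total).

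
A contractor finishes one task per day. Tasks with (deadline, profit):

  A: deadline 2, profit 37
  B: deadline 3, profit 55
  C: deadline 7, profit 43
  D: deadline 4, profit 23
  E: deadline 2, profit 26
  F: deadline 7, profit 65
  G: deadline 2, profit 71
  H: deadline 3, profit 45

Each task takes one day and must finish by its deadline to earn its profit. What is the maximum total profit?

302

Sort by profit descending; place each in the latest free slot ≤ its deadline.
Profit order: G=71 F=65 B=55 H=45 C=43 A=37 E=26 D=23
Assign: G→slot 2, F→slot 7, B→slot 3, H→slot 1, C→slot 6, A skipped, E skipped, D→slot 4.
Slots: [1:H] [2:G] [3:B] [4:D] [6:C] [7:F]
Profit = 45 + 71 + 55 + 23 + 43 + 65 = 302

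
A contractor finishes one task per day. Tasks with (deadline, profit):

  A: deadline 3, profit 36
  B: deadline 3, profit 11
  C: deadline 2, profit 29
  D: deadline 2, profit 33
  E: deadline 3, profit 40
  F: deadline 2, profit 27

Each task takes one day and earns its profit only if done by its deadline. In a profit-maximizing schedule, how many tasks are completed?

3

Take jobs in profit order; each goes to the latest open slot no later than its deadline.
By profit: E(d3,40), A(d3,36), D(d2,33), C(d2,29), F(d2,27), B(d3,11)
E→slot 3; A→slot 2; D→slot 1; C skipped; F skipped; B skipped.
3 of 6 scheduled.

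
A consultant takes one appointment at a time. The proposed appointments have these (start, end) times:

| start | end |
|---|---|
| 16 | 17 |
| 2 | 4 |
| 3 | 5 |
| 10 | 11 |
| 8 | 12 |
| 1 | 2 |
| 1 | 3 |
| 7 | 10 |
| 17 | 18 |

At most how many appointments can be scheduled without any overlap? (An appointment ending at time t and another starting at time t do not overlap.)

Sort by end time and greedily take each interval whose start is ≥ the last chosen end.
By end time: (1,2), (1,3), (2,4), (3,5), (7,10), (10,11), (8,12), (16,17), (17,18).
Pick (1,2); next start ≥ 2 → (2,4); next start ≥ 4 → (7,10); next start ≥ 10 → (10,11); next start ≥ 11 → (16,17); next start ≥ 17 → (17,18).
Selected 6 appointments.

6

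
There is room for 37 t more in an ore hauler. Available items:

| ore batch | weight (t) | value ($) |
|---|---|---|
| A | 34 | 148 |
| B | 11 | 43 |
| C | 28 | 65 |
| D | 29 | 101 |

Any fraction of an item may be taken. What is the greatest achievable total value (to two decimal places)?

Ratios (sorted): A 4.35, B 3.91, D 3.48, C 2.32
take A (34 @ 148); take 3/11 of B → 11.73. Capacity used 37/37.
Total value = 159.73

159.73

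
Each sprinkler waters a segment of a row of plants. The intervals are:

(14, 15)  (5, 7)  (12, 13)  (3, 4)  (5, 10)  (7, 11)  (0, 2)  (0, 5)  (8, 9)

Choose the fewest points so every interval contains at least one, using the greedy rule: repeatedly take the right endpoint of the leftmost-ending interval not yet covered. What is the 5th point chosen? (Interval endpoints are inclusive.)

Process intervals by earliest right end; each time one isn't hit yet, stab at its right endpoint.
Sorted: [0,2] [3,4] [0,5] [5,7] [8,9] [5,10] [7,11] [12,13] [14,15]
{[0,2]} hit by 2; {[3,4],[0,5]} hit by 4; {[5,7]} hit by 7; {[8,9],[5,10],[7,11]} hit by 9; {[12,13]} hit by 13; {[14,15]} hit by 15.
Points: 2, 4, 7, 9, 13, 15 (6 total).

13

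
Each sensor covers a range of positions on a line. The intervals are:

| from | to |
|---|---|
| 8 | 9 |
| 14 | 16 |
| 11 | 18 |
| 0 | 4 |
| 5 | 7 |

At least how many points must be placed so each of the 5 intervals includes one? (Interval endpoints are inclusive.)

Sort by right endpoint; whenever an interval is uncovered, place a point at its right end.
By right end: [0,4]  [5,7]  [8,9]  [14,16]  [11,18]
[0,4] uncovered → point at 4; [5,7] uncovered → point at 7; [8,9] uncovered → point at 9; [14,16] uncovered → point at 16.
Points: 4, 7, 9, 16 (4 total).

4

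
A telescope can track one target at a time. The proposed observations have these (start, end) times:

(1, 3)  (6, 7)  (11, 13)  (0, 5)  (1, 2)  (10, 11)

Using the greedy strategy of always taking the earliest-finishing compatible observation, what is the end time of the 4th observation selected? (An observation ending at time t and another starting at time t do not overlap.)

Sorted by end: (1,2)  (1,3)  (0,5)  (6,7)  (10,11)  (11,13)
take (1,2); take (6,7); take (10,11); take (11,13).
Selected: (1,2) (6,7) (10,11) (11,13)

13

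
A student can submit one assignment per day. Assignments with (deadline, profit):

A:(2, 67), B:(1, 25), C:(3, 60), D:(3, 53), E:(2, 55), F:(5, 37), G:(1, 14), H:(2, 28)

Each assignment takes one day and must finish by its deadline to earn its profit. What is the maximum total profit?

Take jobs in profit order; each goes to the latest open slot no later than its deadline.
By profit: A(d2,67), C(d3,60), E(d2,55), D(d3,53), F(d5,37), H(d2,28), B(d1,25), G(d1,14)
A→slot 2; C→slot 3; E→slot 1; D skipped; F→slot 5; H skipped; B skipped; G skipped.
Profit = 55 + 67 + 60 + 37 = 219

219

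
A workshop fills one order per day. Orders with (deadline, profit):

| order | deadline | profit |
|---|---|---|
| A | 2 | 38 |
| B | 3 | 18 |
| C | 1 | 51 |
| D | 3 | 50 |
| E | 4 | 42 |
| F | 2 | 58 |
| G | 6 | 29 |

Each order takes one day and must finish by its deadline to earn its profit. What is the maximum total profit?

230

Take jobs in profit order; each goes to the latest open slot no later than its deadline.
By profit: F(d2,58), C(d1,51), D(d3,50), E(d4,42), A(d2,38), G(d6,29), B(d3,18)
F→slot 2; C→slot 1; D→slot 3; E→slot 4; A skipped; G→slot 6; B skipped.
Profit = 51 + 58 + 50 + 42 + 29 = 230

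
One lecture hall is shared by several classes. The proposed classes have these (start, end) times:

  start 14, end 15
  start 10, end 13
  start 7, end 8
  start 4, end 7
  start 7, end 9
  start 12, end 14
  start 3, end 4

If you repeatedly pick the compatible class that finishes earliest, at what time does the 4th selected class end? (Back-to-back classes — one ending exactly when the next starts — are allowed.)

Sorted by end: (3,4)  (4,7)  (7,8)  (7,9)  (10,13)  (12,14)  (14,15)
take (3,4); take (4,7); take (7,8); take (10,13); take (14,15).
Selected: (3,4) (4,7) (7,8) (10,13) (14,15)

13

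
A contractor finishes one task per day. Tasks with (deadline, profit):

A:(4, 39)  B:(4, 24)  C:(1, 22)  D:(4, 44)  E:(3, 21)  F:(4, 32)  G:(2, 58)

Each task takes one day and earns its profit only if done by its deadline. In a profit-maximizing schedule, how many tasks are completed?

4

Sort by profit descending; place each in the latest free slot ≤ its deadline.
By profit: G(d2,58), D(d4,44), A(d4,39), F(d4,32), B(d4,24), C(d1,22), E(d3,21)
G→slot 2; D→slot 4; A→slot 3; F→slot 1; B skipped; C skipped; E skipped.
4 of 7 scheduled.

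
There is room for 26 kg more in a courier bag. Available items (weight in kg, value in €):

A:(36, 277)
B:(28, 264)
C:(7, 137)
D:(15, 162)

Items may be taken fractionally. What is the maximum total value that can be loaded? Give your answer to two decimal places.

Ratios (sorted): C 19.57, D 10.80, B 9.43, A 7.69
take C (7 @ 137); take D (15 @ 162); take 4/28 of B → 37.71. Capacity used 26/26.
Total value = 336.71

336.71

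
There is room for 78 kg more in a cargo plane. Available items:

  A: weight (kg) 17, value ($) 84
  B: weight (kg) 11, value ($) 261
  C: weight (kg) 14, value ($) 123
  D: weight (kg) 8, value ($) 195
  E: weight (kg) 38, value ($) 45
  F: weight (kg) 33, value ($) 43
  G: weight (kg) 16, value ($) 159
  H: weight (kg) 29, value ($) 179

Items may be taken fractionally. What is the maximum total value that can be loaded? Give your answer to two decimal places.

917.00

Sort by value per unit weight and fill in that order.
Ratios (sorted): D 24.38, B 23.73, G 9.94, C 8.79, H 6.17, A 4.94, F 1.30, E 1.18
take D (8 @ 195); take B (11 @ 261); take G (16 @ 159); take C (14 @ 123); take H (29 @ 179). Capacity used 78/78.
Total value = 917.00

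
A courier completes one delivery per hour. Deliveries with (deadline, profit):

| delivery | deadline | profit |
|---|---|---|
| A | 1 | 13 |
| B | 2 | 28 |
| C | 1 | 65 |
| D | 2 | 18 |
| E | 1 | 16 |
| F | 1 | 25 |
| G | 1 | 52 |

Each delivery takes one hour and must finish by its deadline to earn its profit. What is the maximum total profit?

93

Take jobs in profit order; each goes to the latest open slot no later than its deadline.
By profit: C(d1,65), G(d1,52), B(d2,28), F(d1,25), D(d2,18), E(d1,16), A(d1,13)
C→slot 1; G skipped; B→slot 2; F skipped; D skipped; E skipped; A skipped.
Profit = 65 + 28 = 93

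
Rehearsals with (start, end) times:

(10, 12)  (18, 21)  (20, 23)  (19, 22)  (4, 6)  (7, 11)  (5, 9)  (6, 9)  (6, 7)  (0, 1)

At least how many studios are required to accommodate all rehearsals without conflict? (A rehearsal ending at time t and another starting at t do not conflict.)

The answer is the maximum number of intervals overlapping at any instant.
Events (time:±→running): 0:+→1 1:-→0 4:+→1 5:+→2 6:-→1 6:+→2 6:+→3 … peak 3.

3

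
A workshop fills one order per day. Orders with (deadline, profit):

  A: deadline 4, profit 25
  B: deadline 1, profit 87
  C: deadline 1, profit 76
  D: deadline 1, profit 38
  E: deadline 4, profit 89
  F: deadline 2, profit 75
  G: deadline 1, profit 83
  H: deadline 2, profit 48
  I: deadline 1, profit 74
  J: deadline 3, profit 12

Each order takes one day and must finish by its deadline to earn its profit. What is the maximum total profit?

276

Sort by profit descending; place each in the latest free slot ≤ its deadline.
Profit order: E=89 B=87 G=83 C=76 F=75 I=74 H=48 D=38 A=25 J=12
Assign: E→slot 4, B→slot 1, G skipped, C skipped, F→slot 2, I skipped, H skipped, D skipped, A→slot 3, J skipped.
Slots: [1:B] [2:F] [3:A] [4:E]
Profit = 87 + 75 + 25 + 89 = 276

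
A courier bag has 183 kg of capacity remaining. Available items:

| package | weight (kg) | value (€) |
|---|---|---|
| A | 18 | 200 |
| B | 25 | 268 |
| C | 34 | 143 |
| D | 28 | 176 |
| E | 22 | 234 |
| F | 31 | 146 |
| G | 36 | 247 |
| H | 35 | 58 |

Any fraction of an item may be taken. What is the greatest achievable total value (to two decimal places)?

1367.74

Sort by value per unit weight and fill in that order.
Ratios (sorted): A 11.11, B 10.72, E 10.64, G 6.86, D 6.29, F 4.71, C 4.21, H 1.66
take A (18 @ 200); take B (25 @ 268); take E (22 @ 234); take G (36 @ 247); take D (28 @ 176); take F (31 @ 146); take 23/34 of C → 96.74. Capacity used 183/183.
Total value = 1367.74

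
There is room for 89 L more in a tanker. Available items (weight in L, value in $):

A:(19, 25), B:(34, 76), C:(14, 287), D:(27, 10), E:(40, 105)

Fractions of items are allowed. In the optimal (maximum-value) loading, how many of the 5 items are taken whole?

Order: C (287/14=20.50) > E (105/40=2.62) > B (76/34=2.24) > A (25/19=1.32) > D (10/27=0.37)
Fill: take C (14 @ 287) → take E (40 @ 105) → take B (34 @ 76) → take 1/19 of A → 1.32; 89/89 used.
3 item(s) taken whole; one partial (take 1/19 of A).

3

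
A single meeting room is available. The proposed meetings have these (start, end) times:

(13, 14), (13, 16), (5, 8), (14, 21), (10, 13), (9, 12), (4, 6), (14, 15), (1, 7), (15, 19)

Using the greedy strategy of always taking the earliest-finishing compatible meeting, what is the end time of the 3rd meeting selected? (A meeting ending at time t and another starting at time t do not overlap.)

14

Order by finish time; keep every interval that doesn't clash with the previous kept one.
By end time: (4,6), (1,7), (5,8), (9,12), (10,13), (13,14), (14,15), (13,16), (15,19), (14,21).
Pick (4,6); next start ≥ 6 → (9,12); next start ≥ 12 → (13,14); next start ≥ 14 → (14,15); next start ≥ 15 → (15,19).
Selected: (4,6) (9,12) (13,14) (14,15) (15,19)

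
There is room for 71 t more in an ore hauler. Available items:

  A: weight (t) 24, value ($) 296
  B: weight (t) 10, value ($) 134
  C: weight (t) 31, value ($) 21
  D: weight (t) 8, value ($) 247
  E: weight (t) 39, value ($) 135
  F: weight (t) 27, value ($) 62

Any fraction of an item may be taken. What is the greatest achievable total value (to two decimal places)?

777.38

Order: D (247/8=30.88) > B (134/10=13.40) > A (296/24=12.33) > E (135/39=3.46) > F (62/27=2.30) > C (21/31=0.68)
Fill: take D (8 @ 247) → take B (10 @ 134) → take A (24 @ 296) → take 29/39 of E → 100.38; 71/71 used.
Total value = 777.38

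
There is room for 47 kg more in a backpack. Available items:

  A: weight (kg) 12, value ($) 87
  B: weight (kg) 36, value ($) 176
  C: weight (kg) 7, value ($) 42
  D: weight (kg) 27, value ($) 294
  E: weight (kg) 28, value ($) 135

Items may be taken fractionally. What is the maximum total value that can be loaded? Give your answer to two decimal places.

427.89

Sort by value per unit weight and fill in that order.
Ratios (sorted): D 10.89, A 7.25, C 6.00, B 4.89, E 4.82
take D (27 @ 294); take A (12 @ 87); take C (7 @ 42); take 1/36 of B → 4.89. Capacity used 47/47.
Total value = 427.89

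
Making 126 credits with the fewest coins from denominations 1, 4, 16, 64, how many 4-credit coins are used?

3

Greedy: take as many of the largest coin as possible, then repeat with the remainder.
126 = 1×64 + 3×16 + 3×4 + 2×1
Count of 4: 3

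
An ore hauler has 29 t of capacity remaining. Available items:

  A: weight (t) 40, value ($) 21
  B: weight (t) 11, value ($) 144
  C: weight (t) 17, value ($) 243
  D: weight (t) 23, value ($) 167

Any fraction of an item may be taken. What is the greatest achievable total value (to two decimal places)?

394.26

Sort by value per unit weight and fill in that order.
Ratios (sorted): C 14.29, B 13.09, D 7.26, A 0.53
take C (17 @ 243); take B (11 @ 144); take 1/23 of D → 7.26. Capacity used 29/29.
Total value = 394.26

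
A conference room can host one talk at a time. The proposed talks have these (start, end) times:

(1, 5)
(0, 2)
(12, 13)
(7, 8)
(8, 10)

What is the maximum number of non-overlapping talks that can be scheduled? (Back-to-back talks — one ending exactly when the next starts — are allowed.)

Sorted by end: (0,2)  (1,5)  (7,8)  (8,10)  (12,13)
take (0,2); take (7,8); take (8,10); take (12,13).
Selected 4 talks.

4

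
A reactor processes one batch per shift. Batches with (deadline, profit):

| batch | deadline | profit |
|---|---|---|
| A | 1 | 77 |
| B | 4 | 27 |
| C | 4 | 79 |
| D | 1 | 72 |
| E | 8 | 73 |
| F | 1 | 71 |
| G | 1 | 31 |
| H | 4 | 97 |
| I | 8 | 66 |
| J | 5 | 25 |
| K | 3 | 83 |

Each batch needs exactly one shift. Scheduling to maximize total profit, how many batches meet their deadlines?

Profit order: H=97 K=83 C=79 A=77 E=73 D=72 F=71 I=66 G=31 B=27 J=25
Assign: H→slot 4, K→slot 3, C→slot 2, A→slot 1, E→slot 8, D skipped, F skipped, I→slot 7, G skipped, B skipped, J→slot 5.
Slots: [1:A] [2:C] [3:K] [4:H] [5:J] [7:I] [8:E]
7 of 11 scheduled.

7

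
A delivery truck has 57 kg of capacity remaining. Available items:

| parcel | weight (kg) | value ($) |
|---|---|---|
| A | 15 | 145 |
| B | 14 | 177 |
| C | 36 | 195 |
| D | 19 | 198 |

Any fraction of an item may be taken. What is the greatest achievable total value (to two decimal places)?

568.75

Ratios (sorted): B 12.64, D 10.42, A 9.67, C 5.42
take B (14 @ 177); take D (19 @ 198); take A (15 @ 145); take 9/36 of C → 48.75. Capacity used 57/57.
Total value = 568.75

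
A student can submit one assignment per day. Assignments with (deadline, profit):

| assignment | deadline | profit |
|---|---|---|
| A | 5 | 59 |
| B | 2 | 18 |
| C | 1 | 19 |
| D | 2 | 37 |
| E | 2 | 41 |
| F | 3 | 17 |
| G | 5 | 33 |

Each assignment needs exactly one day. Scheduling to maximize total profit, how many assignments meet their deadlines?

Take jobs in profit order; each goes to the latest open slot no later than its deadline.
By profit: A(d5,59), E(d2,41), D(d2,37), G(d5,33), C(d1,19), B(d2,18), F(d3,17)
A→slot 5; E→slot 2; D→slot 1; G→slot 4; C skipped; B skipped; F→slot 3.
5 of 7 scheduled.

5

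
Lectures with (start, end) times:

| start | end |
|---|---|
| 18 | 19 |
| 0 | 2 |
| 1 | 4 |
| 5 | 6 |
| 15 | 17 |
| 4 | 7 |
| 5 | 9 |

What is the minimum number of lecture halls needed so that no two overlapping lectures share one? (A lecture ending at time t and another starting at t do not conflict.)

starts: [0, 1, 4, 5, 5, 15, 18]
ends:   [2, 4, 6, 7, 9, 17, 19]
s0→1 s1→2 e2→1 e4→0 s4→1 s5→2 s5→3  — peak 3.

3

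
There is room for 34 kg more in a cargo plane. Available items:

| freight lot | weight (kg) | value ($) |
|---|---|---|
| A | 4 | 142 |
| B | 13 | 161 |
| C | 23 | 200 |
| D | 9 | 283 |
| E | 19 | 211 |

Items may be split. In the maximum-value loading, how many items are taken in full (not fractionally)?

Order: A (142/4=35.50) > D (283/9=31.44) > B (161/13=12.38) > E (211/19=11.11) > C (200/23=8.70)
Fill: take A (4 @ 142) → take D (9 @ 283) → take B (13 @ 161) → take 8/19 of E → 88.84; 34/34 used.
3 item(s) taken whole; one partial (take 8/19 of E).

3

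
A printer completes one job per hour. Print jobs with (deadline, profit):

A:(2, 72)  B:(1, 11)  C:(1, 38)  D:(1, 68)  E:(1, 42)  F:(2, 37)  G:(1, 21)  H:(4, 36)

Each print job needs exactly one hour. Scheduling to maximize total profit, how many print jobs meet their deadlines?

3

Profit order: A=72 D=68 E=42 C=38 F=37 H=36 G=21 B=11
Assign: A→slot 2, D→slot 1, E skipped, C skipped, F skipped, H→slot 4, G skipped, B skipped.
Slots: [1:D] [2:A] [4:H]
3 of 8 scheduled.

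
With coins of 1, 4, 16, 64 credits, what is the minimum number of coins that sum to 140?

5

Greedy: take as many of the largest coin as possible, then repeat with the remainder.
140 = 2×64 + 3×4
Total coins = 2 + 3 = 5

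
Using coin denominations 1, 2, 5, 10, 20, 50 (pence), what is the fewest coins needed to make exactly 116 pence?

116 − 2×50→16 − 1×10→6 − 1×5→1 − 1×1→0
Total coins = 2 + 1 + 1 + 1 = 5

5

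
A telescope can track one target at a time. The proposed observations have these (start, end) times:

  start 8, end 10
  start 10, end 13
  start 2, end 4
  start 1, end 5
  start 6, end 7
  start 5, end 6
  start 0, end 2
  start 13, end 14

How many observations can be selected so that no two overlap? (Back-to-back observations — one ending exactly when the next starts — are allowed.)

7

Sort by end time and greedily take each interval whose start is ≥ the last chosen end.
By end time: (0,2), (2,4), (1,5), (5,6), (6,7), (8,10), (10,13), (13,14).
Pick (0,2); next start ≥ 2 → (2,4); next start ≥ 4 → (5,6); next start ≥ 6 → (6,7); next start ≥ 7 → (8,10); next start ≥ 10 → (10,13); next start ≥ 13 → (13,14).
Selected 7 observations.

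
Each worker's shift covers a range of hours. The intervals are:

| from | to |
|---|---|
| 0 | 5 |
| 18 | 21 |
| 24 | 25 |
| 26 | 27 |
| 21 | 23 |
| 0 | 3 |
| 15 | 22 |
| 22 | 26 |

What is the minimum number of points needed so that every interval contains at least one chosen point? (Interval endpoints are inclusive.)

4

By right end: [0,3]  [0,5]  [18,21]  [15,22]  [21,23]  [24,25]  [22,26]  [26,27]
[0,3] uncovered → point at 3; [18,21] uncovered → point at 21; [24,25] uncovered → point at 25; [26,27] uncovered → point at 27.
Points: 3, 21, 25, 27 (4 total).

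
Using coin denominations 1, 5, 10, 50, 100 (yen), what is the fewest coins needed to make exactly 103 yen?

4

103 = 1×100 + 3×1
Total coins = 1 + 3 = 4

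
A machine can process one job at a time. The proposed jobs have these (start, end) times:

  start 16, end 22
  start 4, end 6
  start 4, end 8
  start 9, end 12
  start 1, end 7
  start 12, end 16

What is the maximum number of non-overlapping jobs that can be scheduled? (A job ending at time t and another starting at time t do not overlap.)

By end time: (4,6), (1,7), (4,8), (9,12), (12,16), (16,22).
Pick (4,6); next start ≥ 6 → (9,12); next start ≥ 12 → (12,16); next start ≥ 16 → (16,22).
Selected 4 jobs.

4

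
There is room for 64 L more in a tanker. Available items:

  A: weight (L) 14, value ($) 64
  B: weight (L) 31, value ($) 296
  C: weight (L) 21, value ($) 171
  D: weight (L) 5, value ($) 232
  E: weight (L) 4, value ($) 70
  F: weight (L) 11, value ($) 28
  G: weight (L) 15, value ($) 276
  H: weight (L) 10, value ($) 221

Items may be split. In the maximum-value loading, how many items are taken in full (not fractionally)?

Greedy by value/weight ratio, highest first.
Order: D (232/5=46.40) > H (221/10=22.10) > G (276/15=18.40) > E (70/4=17.50) > B (296/31=9.55) > C (171/21=8.14) > A (64/14=4.57) > F (28/11=2.55)
Fill: take D (5 @ 232) → take H (10 @ 221) → take G (15 @ 276) → take E (4 @ 70) → take 30/31 of B → 286.45; 64/64 used.
4 item(s) taken whole; one partial (take 30/31 of B).

4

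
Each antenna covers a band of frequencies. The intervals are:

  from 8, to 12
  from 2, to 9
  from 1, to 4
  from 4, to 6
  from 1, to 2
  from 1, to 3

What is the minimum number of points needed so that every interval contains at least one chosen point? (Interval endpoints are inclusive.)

3

Sort by right endpoint; whenever an interval is uncovered, place a point at its right end.
By right end: [1,2]  [1,3]  [1,4]  [4,6]  [2,9]  [8,12]
[1,2] uncovered → point at 2; [4,6] uncovered → point at 6; [8,12] uncovered → point at 12.
Points: 2, 6, 12 (3 total).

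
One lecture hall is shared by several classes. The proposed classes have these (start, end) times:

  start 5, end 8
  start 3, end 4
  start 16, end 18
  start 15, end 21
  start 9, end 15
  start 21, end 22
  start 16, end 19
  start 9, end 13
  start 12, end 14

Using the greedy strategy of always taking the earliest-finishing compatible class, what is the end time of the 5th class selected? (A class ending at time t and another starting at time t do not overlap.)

Sorted by end: (3,4)  (5,8)  (9,13)  (12,14)  (9,15)  (16,18)  (16,19)  (15,21)  (21,22)
take (3,4); take (5,8); take (9,13); take (16,18); skip (15,21); take (21,22).
Selected: (3,4) (5,8) (9,13) (16,18) (21,22)

22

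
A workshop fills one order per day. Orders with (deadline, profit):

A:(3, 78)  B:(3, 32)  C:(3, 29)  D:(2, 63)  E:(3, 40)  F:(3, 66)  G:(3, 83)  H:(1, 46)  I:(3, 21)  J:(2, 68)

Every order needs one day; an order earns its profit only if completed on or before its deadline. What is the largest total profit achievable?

Take jobs in profit order; each goes to the latest open slot no later than its deadline.
By profit: G(d3,83), A(d3,78), J(d2,68), F(d3,66), D(d2,63), H(d1,46), E(d3,40), B(d3,32), C(d3,29), I(d3,21)
G→slot 3; A→slot 2; J→slot 1; F skipped; D skipped; H skipped; E skipped; B skipped; C skipped; I skipped.
Profit = 68 + 78 + 83 = 229

229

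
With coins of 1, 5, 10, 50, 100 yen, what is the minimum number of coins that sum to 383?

Greedy: take as many of the largest coin as possible, then repeat with the remainder.
383 − 3×100→83 − 1×50→33 − 3×10→3 − 3×1→0
Total coins = 3 + 1 + 3 + 3 = 10

10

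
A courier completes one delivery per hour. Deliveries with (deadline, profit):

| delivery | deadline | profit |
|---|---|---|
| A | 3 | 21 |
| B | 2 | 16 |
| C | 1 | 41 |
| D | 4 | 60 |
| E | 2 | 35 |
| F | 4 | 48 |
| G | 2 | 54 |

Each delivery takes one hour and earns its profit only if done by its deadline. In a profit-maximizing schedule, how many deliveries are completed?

Take jobs in profit order; each goes to the latest open slot no later than its deadline.
By profit: D(d4,60), G(d2,54), F(d4,48), C(d1,41), E(d2,35), A(d3,21), B(d2,16)
D→slot 4; G→slot 2; F→slot 3; C→slot 1; E skipped; A skipped; B skipped.
4 of 7 scheduled.

4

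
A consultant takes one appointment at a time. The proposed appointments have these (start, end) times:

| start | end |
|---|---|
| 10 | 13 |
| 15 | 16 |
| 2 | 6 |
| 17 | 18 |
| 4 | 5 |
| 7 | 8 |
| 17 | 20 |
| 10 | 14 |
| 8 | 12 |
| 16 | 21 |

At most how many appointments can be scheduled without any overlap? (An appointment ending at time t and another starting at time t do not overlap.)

Greedy by earliest finish: after sorting by end time, pick each interval compatible with the last pick.
Sorted by end: (4,5)  (2,6)  (7,8)  (8,12)  (10,13)  (10,14)  (15,16)  (17,18)  (17,20)  (16,21)
take (4,5); take (7,8); take (8,12); skip (10,14); take (15,16); take (17,18).
Selected 5 appointments.

5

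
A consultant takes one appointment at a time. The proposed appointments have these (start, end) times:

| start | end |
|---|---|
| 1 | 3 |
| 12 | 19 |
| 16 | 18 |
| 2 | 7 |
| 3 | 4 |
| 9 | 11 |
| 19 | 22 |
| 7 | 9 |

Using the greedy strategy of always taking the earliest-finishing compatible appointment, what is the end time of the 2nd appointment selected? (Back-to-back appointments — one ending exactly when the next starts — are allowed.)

4

Sort by end time and greedily take each interval whose start is ≥ the last chosen end.
Sorted by end: (1,3)  (3,4)  (2,7)  (7,9)  (9,11)  (16,18)  (12,19)  (19,22)
take (1,3); take (3,4); take (7,9); take (9,11); take (16,18); take (19,22).
Selected: (1,3) (3,4) (7,9) (9,11) (16,18) (19,22)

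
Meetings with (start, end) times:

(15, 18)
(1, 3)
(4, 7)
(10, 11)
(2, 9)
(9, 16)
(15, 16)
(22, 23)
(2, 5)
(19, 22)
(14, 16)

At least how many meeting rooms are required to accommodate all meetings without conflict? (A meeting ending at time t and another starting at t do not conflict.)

Events (time:±→running): 1:+→1 2:+→2 2:+→3 3:-→2 4:+→3 5:-→2 7:-→1 9:-→0 9:+→1 10:+→2 11:-→1 14:+→2 15:+→3 15:+→4 … peak 4.

4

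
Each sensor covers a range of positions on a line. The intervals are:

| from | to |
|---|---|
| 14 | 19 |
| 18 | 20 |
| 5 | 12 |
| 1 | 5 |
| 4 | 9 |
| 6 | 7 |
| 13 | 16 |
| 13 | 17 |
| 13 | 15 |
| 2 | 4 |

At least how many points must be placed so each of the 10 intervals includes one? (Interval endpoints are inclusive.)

Sorted: [2,4] [1,5] [6,7] [4,9] [5,12] [13,15] [13,16] [13,17] [14,19] [18,20]
{[2,4],[1,5]} hit by 4; {[6,7],[4,9],[5,12]} hit by 7; {[13,15],[13,16],[13,17],[14,19]} hit by 15; {[18,20]} hit by 20.
Points: 4, 7, 15, 20 (4 total).

4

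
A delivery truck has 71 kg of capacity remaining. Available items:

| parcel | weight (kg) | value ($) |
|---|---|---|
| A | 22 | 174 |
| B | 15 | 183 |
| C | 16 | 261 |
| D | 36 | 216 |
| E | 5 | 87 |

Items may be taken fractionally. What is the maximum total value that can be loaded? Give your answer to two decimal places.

783.00

Ratios (sorted): E 17.40, C 16.31, B 12.20, A 7.91, D 6.00
take E (5 @ 87); take C (16 @ 261); take B (15 @ 183); take A (22 @ 174); take 13/36 of D → 78.00. Capacity used 71/71.
Total value = 783.00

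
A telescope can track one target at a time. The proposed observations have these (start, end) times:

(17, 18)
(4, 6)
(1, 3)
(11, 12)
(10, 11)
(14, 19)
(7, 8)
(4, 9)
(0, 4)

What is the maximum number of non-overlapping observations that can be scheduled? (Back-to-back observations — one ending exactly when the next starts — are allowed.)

6

Greedy by earliest finish: after sorting by end time, pick each interval compatible with the last pick.
Sorted by end: (1,3)  (0,4)  (4,6)  (7,8)  (4,9)  (10,11)  (11,12)  (17,18)  (14,19)
take (1,3); take (4,6); take (7,8); skip (4,9); take (10,11); take (11,12); take (17,18).
Selected 6 observations.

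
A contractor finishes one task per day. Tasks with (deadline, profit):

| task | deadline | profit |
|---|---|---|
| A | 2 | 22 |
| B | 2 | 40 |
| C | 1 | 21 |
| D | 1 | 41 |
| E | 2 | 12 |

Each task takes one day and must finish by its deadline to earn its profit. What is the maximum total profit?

81

By profit: D(d1,41), B(d2,40), A(d2,22), C(d1,21), E(d2,12)
D→slot 1; B→slot 2; A skipped; C skipped; E skipped.
Profit = 41 + 40 = 81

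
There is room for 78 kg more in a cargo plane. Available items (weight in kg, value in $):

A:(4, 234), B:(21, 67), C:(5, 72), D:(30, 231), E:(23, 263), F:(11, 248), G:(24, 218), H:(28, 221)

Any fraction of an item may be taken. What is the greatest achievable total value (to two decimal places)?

1121.82

Order: A (234/4=58.50) > F (248/11=22.55) > C (72/5=14.40) > E (263/23=11.43) > G (218/24=9.08) > H (221/28=7.89) > D (231/30=7.70) > B (67/21=3.19)
Fill: take A (4 @ 234) → take F (11 @ 248) → take C (5 @ 72) → take E (23 @ 263) → take G (24 @ 218) → take 11/28 of H → 86.82; 78/78 used.
Total value = 1121.82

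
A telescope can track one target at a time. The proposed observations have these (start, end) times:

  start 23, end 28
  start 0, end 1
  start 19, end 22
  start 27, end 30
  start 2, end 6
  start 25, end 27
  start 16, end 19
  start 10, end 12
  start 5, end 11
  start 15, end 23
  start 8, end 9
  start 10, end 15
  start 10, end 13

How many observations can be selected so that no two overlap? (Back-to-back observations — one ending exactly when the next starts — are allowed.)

Sort by end time and greedily take each interval whose start is ≥ the last chosen end.
By end time: (0,1), (2,6), (8,9), (5,11), (10,12), (10,13), (10,15), (16,19), (19,22), (15,23), (25,27), (23,28), (27,30).
Pick (0,1); next start ≥ 1 → (2,6); next start ≥ 6 → (8,9); next start ≥ 9 → (10,12); next start ≥ 12 → (16,19); next start ≥ 19 → (19,22); next start ≥ 22 → (25,27); next start ≥ 27 → (27,30).
Selected 8 observations.

8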